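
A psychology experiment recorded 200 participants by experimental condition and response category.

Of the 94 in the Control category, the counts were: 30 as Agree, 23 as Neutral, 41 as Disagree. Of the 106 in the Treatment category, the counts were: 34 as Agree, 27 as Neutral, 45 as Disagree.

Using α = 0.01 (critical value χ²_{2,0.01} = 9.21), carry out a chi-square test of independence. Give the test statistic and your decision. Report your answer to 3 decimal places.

Row totals: 94, 106. Column totals: 64, 50, 86. Grand total N = 200.
Expected counts (row total × column total / N):
  Control, Agree: 94×64/200 = 30.0800
  Control, Neutral: 94×50/200 = 23.5000
  Control, Disagree: 94×86/200 = 40.4200
  Treatment, Agree: 106×64/200 = 33.9200
  Treatment, Neutral: 106×50/200 = 26.5000
  Treatment, Disagree: 106×86/200 = 45.5800
Contributions (O − E)²/E:
  (30 − 30.0800)²/30.0800 = 0.0002
  (23 − 23.5000)²/23.5000 = 0.0106
  (41 − 40.4200)²/40.4200 = 0.0083
  (34 − 33.9200)²/33.9200 = 0.0002
  (27 − 26.5000)²/26.5000 = 0.0094
  (45 − 45.5800)²/45.5800 = 0.0074
χ² = 0.0002 + 0.0106 + 0.0083 + 0.0002 + 0.0094 + 0.0074 = 0.036
df = (2−1)(3−1) = 2. Since 0.036 < 9.21, fail to reject the null hypothesis of independence at α = 0.01.

0.036; fail to reject H₀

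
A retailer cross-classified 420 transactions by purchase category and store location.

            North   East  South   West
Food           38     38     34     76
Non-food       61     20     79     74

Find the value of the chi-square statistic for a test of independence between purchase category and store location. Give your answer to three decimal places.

Row totals: 186, 234. Column totals: 99, 58, 113, 150. Grand total N = 420.
Expected counts (row total × column total / N):
  Food, North: 186×99/420 = 43.8429
  Food, East: 186×58/420 = 25.6857
  Food, South: 186×113/420 = 50.0429
  Food, West: 186×150/420 = 66.4286
  Non-food, North: 234×99/420 = 55.1571
  Non-food, East: 234×58/420 = 32.3143
  Non-food, South: 234×113/420 = 62.9571
  Non-food, West: 234×150/420 = 83.5714
Contributions (O − E)²/E:
  (38 − 43.8429)²/43.8429 = 0.7787
  (38 − 25.6857)²/25.6857 = 5.9038
  (34 − 50.0429)²/50.0429 = 5.1431
  (76 − 66.4286)²/66.4286 = 1.3791
  (61 − 55.1571)²/55.1571 = 0.6189
  (20 − 32.3143)²/32.3143 = 4.6927
  (79 − 62.9571)²/62.9571 = 4.0881
  (74 − 83.5714)²/83.5714 = 1.0962
χ² = 0.7787 + 5.9038 + 5.1431 + 1.3791 + 0.6189 + 4.6927 + 4.0881 + 1.0962 = 23.701

23.701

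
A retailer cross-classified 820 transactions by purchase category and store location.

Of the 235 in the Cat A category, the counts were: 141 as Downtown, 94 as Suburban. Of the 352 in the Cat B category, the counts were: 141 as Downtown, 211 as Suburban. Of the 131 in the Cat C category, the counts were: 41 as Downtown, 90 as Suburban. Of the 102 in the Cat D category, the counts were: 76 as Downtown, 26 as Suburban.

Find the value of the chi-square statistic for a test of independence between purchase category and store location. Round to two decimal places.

Row totals: 235, 352, 131, 102. Column totals: 399, 421. Grand total N = 820.
Expected counts (row total × column total / N):
  Cat A, Downtown: 235×399/820 = 114.3476
  Cat A, Suburban: 235×421/820 = 120.6524
  Cat B, Downtown: 352×399/820 = 171.2780
  Cat B, Suburban: 352×421/820 = 180.7220
  Cat C, Downtown: 131×399/820 = 63.7427
  Cat C, Suburban: 131×421/820 = 67.2573
  Cat D, Downtown: 102×399/820 = 49.6317
  Cat D, Suburban: 102×421/820 = 52.3683
Contributions (O − E)²/E:
  (141 − 114.3476)²/114.3476 = 6.2122
  (94 − 120.6524)²/120.6524 = 5.8876
  (141 − 171.2780)²/171.2780 = 5.3525
  (211 − 180.7220)²/180.7220 = 5.0727
  (41 − 63.7427)²/63.7427 = 8.1143
  (90 − 67.2573)²/67.2573 = 7.6903
  (76 − 49.6317)²/49.6317 = 14.0089
  (26 − 52.3683)²/52.3683 = 13.2769
χ² = 6.2122 + 5.8876 + 5.3525 + 5.0727 + 8.1143 + 7.6903 + 14.0089 + 13.2769 = 65.62

65.62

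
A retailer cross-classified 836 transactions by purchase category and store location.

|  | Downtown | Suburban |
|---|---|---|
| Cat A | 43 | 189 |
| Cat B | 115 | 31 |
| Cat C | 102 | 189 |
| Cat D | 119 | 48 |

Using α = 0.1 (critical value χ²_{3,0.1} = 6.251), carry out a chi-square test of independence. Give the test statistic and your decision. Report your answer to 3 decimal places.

Row totals: 232, 146, 291, 167. Column totals: 379, 457. Grand total N = 836.
Expected counts (row total × column total / N):
  Cat A, Downtown: 232×379/836 = 105.1770
  Cat A, Suburban: 232×457/836 = 126.8230
  Cat B, Downtown: 146×379/836 = 66.1890
  Cat B, Suburban: 146×457/836 = 79.8110
  Cat C, Downtown: 291×379/836 = 131.9246
  Cat C, Suburban: 291×457/836 = 159.0754
  Cat D, Downtown: 167×379/836 = 75.7093
  Cat D, Suburban: 167×457/836 = 91.2907
Contributions (O − E)²/E:
  (43 − 105.1770)²/105.1770 = 36.7569
  (189 − 126.8230)²/126.8230 = 30.4833
  (115 − 66.1890)²/66.1890 = 35.9956
  (31 − 79.8110)²/79.8110 = 29.8519
  (102 − 131.9246)²/131.9246 = 6.7878
  (189 − 159.0754)²/159.0754 = 5.6293
  (119 − 75.7093)²/75.7093 = 24.7537
  (48 − 91.2907)²/91.2907 = 20.5288
χ² = 36.7569 + 30.4833 + 35.9956 + 29.8519 + 6.7878 + 5.6293 + 24.7537 + 20.5288 = 190.787
df = (4−1)(2−1) = 3. Since 190.787 > 6.251, reject the null hypothesis of independence at α = 0.1.

190.787; reject H₀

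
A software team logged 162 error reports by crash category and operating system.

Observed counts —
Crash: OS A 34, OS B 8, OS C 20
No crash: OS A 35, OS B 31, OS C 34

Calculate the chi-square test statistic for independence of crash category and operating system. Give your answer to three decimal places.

Row totals: 62, 100. Column totals: 69, 39, 54. Grand total N = 162.
Expected counts (row total × column total / N):
  Crash, OS A: 62×69/162 = 26.4074
  Crash, OS B: 62×39/162 = 14.9259
  Crash, OS C: 62×54/162 = 20.6667
  No crash, OS A: 100×69/162 = 42.5926
  No crash, OS B: 100×39/162 = 24.0741
  No crash, OS C: 100×54/162 = 33.3333
Contributions (O − E)²/E:
  (34 − 26.4074)²/26.4074 = 2.1830
  (8 − 14.9259)²/14.9259 = 3.2137
  (20 − 20.6667)²/20.6667 = 0.0215
  (35 − 42.5926)²/42.5926 = 1.3535
  (31 − 24.0741)²/24.0741 = 1.9925
  (34 − 33.3333)²/33.3333 = 0.0133
χ² = 2.1830 + 3.2137 + 0.0215 + 1.3535 + 1.9925 + 0.0133 = 8.778

8.778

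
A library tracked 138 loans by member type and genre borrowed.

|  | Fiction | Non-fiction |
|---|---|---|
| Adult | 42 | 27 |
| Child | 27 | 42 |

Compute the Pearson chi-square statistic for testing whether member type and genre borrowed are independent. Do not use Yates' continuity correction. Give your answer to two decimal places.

Row totals: 69, 69. Column totals: 69, 69. Grand total N = 138.
Expected counts (row total × column total / N):
  Adult, Fiction: 69×69/138 = 34.500
  Adult, Non-fiction: 69×69/138 = 34.500
  Child, Fiction: 69×69/138 = 34.500
  Child, Non-fiction: 69×69/138 = 34.500
Contributions (O − E)²/E:
  (42 − 34.500)²/34.500 = 1.6304
  (27 − 34.500)²/34.500 = 1.6304
  (27 − 34.500)²/34.500 = 1.6304
  (42 − 34.500)²/34.500 = 1.6304
χ² = 1.6304 + 1.6304 + 1.6304 + 1.6304 = 6.52

6.52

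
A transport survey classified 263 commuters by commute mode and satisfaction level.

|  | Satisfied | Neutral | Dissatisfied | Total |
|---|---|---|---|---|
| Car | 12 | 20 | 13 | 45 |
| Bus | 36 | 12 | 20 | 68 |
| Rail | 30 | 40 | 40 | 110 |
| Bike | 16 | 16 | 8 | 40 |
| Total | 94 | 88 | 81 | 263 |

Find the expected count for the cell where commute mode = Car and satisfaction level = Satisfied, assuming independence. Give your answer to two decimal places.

16.08

Row total (Car) = 45; column total (Satisfied) = 94; grand total N = 263.
Expected count = (row total × column total) / N = 45 × 94 / 263 = 16.08.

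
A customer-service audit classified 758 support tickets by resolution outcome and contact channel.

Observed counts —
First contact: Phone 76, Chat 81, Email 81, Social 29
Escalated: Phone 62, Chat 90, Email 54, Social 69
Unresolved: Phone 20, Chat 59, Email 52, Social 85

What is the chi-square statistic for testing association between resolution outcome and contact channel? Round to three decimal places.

Row totals: 267, 275, 216. Column totals: 158, 230, 187, 183. Grand total N = 758.
Expected counts (row total × column total / N):
  First contact, Phone: 267×158/758 = 55.6544
  First contact, Chat: 267×230/758 = 81.0158
  First contact, Email: 267×187/758 = 65.8694
  First contact, Social: 267×183/758 = 64.4604
  Escalated, Phone: 275×158/758 = 57.3219
  Escalated, Chat: 275×230/758 = 83.4433
  Escalated, Email: 275×187/758 = 67.8430
  Escalated, Social: 275×183/758 = 66.3918
  Unresolved, Phone: 216×158/758 = 45.0237
  Unresolved, Chat: 216×230/758 = 65.5409
  Unresolved, Email: 216×187/758 = 53.2876
  Unresolved, Social: 216×183/758 = 52.1478
Contributions (O − E)²/E:
  (76 − 55.6544)²/55.6544 = 7.4377
  (81 − 81.0158)²/81.0158 = 0.0000
  (81 − 65.8694)²/65.8694 = 3.4756
  (29 − 64.4604)²/64.4604 = 19.5072
  (62 − 57.3219)²/57.3219 = 0.3818
  (90 − 83.4433)²/83.4433 = 0.5152
  (54 − 67.8430)²/67.8430 = 2.8246
  (69 − 66.3918)²/66.3918 = 0.1025
  (20 − 45.0237)²/45.0237 = 13.9079
  (59 − 65.5409)²/65.5409 = 0.6528
  (52 − 53.2876)²/53.2876 = 0.0311
  (85 − 52.1478)²/52.1478 = 20.6963
χ² = 7.4377 + 0.0000 + 3.4756 + 19.5072 + 0.3818 + 0.5152 + 2.8246 + 0.1025 + 13.9079 + 0.6528 + 0.0311 + 20.6963 = 69.533

69.533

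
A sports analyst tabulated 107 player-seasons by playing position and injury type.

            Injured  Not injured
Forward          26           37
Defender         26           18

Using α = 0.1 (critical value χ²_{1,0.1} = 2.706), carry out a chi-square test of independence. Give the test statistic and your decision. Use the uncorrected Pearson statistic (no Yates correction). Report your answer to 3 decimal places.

Row totals: 63, 44. Column totals: 52, 55. Grand total N = 107.
Expected counts (row total × column total / N):
  Forward, Injured: 63×52/107 = 30.6168
  Forward, Not injured: 63×55/107 = 32.3832
  Defender, Injured: 44×52/107 = 21.3832
  Defender, Not injured: 44×55/107 = 22.6168
Contributions (O − E)²/E:
  (26 − 30.6168)²/30.6168 = 0.6962
  (37 − 32.3832)²/32.3832 = 0.6582
  (26 − 21.3832)²/21.3832 = 0.9968
  (18 − 22.6168)²/22.6168 = 0.9424
χ² = 0.6962 + 0.6582 + 0.9968 + 0.9424 = 3.294
df = (2−1)(2−1) = 1. Since 3.294 > 2.706, reject the null hypothesis of independence at α = 0.1.

3.294; reject H₀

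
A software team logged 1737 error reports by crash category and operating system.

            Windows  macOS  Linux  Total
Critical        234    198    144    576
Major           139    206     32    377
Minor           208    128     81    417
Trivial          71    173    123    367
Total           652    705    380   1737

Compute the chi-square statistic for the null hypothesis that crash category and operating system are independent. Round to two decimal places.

145.88

Grand total N = 1737.
Expected counts (row total × column total / N):
  Critical, Windows: 576×652/1737 = 216.207
  Critical, macOS: 576×705/1737 = 233.782
  Critical, Linux: 576×380/1737 = 126.010
  Major, Windows: 377×652/1737 = 141.511
  Major, macOS: 377×705/1737 = 153.014
  Major, Linux: 377×380/1737 = 82.476
  Minor, Windows: 417×652/1737 = 156.525
  Minor, macOS: 417×705/1737 = 169.249
  Minor, Linux: 417×380/1737 = 91.226
  Trivial, Windows: 367×652/1737 = 137.757
  Trivial, macOS: 367×705/1737 = 148.955
  Trivial, Linux: 367×380/1737 = 80.288
Contributions (O − E)²/E:
  (234 − 216.207)²/216.207 = 1.4643
  (198 − 233.782)²/233.782 = 5.4767
  (144 − 126.010)²/126.010 = 2.5684
  (139 − 141.511)²/141.511 = 0.0446
  (206 − 153.014)²/153.014 = 18.3481
  (32 − 82.476)²/82.476 = 30.8917
  (208 − 156.525)²/156.525 = 16.9281
  (128 − 169.249)²/169.249 = 10.0531
  (81 − 91.226)²/91.226 = 1.1463
  (71 − 137.757)²/137.757 = 32.3504
  (173 − 148.955)²/148.955 = 3.8815
  (123 − 80.288)²/80.288 = 22.7221
χ² = 1.4643 + 5.4767 + 2.5684 + 0.0446 + 18.3481 + 30.8917 + 16.9281 + 10.0531 + 1.1463 + 32.3504 + 3.8815 + 22.7221 = 145.88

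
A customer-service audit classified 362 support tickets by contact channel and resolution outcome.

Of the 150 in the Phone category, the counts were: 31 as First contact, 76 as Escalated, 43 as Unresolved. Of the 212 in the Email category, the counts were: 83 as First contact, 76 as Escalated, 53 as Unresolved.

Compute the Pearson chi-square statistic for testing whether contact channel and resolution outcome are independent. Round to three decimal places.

Row totals: 150, 212. Column totals: 114, 152, 96. Grand total N = 362.
Expected counts (row total × column total / N):
  Phone, First contact: 150×114/362 = 47.2376
  Phone, Escalated: 150×152/362 = 62.9834
  Phone, Unresolved: 150×96/362 = 39.7790
  Email, First contact: 212×114/362 = 66.7624
  Email, Escalated: 212×152/362 = 89.0166
  Email, Unresolved: 212×96/362 = 56.2210
Contributions (O − E)²/E:
  (31 − 47.2376)²/47.2376 = 5.5816
  (76 − 62.9834)²/62.9834 = 2.6901
  (43 − 39.7790)²/39.7790 = 0.2608
  (83 − 66.7624)²/66.7624 = 3.9492
  (76 − 89.0166)²/89.0166 = 1.9034
  (53 − 56.2210)²/56.2210 = 0.1845
χ² = 5.5816 + 2.6901 + 0.2608 + 3.9492 + 1.9034 + 0.1845 = 14.570

14.570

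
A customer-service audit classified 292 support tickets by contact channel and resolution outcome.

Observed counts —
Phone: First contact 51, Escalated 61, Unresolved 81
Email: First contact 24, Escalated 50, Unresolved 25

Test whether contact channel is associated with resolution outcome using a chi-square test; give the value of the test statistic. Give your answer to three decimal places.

11.306

Row totals: 193, 99. Column totals: 75, 111, 106. Grand total N = 292.
Expected counts (row total × column total / N):
  Phone, First contact: 193×75/292 = 49.5719
  Phone, Escalated: 193×111/292 = 73.3664
  Phone, Unresolved: 193×106/292 = 70.0616
  Email, First contact: 99×75/292 = 25.4281
  Email, Escalated: 99×111/292 = 37.6336
  Email, Unresolved: 99×106/292 = 35.9384
Contributions (O − E)²/E:
  (51 − 49.5719)²/49.5719 = 0.0411
  (61 − 73.3664)²/73.3664 = 2.0844
  (81 − 70.0616)²/70.0616 = 1.7078
  (24 − 25.4281)²/25.4281 = 0.0802
  (50 − 37.6336)²/37.6336 = 4.0636
  (25 − 35.9384)²/35.9384 = 3.3293
χ² = 0.0411 + 2.0844 + 1.7078 + 0.0802 + 4.0636 + 3.3293 = 11.306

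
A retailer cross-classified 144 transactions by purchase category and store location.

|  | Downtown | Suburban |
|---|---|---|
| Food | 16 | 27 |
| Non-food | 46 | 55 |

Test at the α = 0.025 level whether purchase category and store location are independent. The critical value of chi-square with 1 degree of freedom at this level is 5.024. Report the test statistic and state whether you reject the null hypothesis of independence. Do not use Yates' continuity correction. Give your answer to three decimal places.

0.855; fail to reject H₀

Row totals: 43, 101. Column totals: 62, 82. Grand total N = 144.
Expected counts (row total × column total / N):
  Food, Downtown: 43×62/144 = 18.5139
  Food, Suburban: 43×82/144 = 24.4861
  Non-food, Downtown: 101×62/144 = 43.4861
  Non-food, Suburban: 101×82/144 = 57.5139
Contributions (O − E)²/E:
  (16 − 18.5139)²/18.5139 = 0.3413
  (27 − 24.4861)²/24.4861 = 0.2581
  (46 − 43.4861)²/43.4861 = 0.1453
  (55 − 57.5139)²/57.5139 = 0.1099
χ² = 0.3413 + 0.2581 + 0.1453 + 0.1099 = 0.855
df = (2−1)(2−1) = 1. Since 0.855 < 5.024, fail to reject the null hypothesis of independence at α = 0.025.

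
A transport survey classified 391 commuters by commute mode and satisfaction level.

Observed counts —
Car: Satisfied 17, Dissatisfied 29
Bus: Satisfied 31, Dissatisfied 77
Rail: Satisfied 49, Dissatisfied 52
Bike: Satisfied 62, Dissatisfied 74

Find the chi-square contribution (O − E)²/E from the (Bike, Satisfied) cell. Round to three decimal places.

0.811

Row total (Bike) = 136; column total (Satisfied) = 159; N = 391.
Expected count E = 136 × 159 / 391 = 55.3043.
Contribution = (O − E)²/E = (62 − 55.3043)² / 55.3043 = 0.811.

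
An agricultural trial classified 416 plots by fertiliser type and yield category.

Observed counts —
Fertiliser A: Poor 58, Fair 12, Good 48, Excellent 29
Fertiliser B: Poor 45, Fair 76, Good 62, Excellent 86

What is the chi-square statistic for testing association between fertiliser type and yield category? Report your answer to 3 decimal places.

46.435

Row totals: 147, 269. Column totals: 103, 88, 110, 115. Grand total N = 416.
Expected counts (row total × column total / N):
  Fertiliser A, Poor: 147×103/416 = 36.3966
  Fertiliser A, Fair: 147×88/416 = 31.0962
  Fertiliser A, Good: 147×110/416 = 38.8702
  Fertiliser A, Excellent: 147×115/416 = 40.6370
  Fertiliser B, Poor: 269×103/416 = 66.6034
  Fertiliser B, Fair: 269×88/416 = 56.9038
  Fertiliser B, Good: 269×110/416 = 71.1298
  Fertiliser B, Excellent: 269×115/416 = 74.3630
Contributions (O − E)²/E:
  (58 − 36.3966)²/36.3966 = 12.8228
  (12 − 31.0962)²/31.0962 = 11.7270
  (48 − 38.8702)²/38.8702 = 2.1444
  (29 − 40.6370)²/40.6370 = 3.3324
  (45 − 66.6034)²/66.6034 = 7.0073
  (76 − 56.9038)²/56.9038 = 6.4084
  (62 − 71.1298)²/71.1298 = 1.1718
  (86 − 74.3630)²/74.3630 = 1.8211
χ² = 12.8228 + 11.7270 + 2.1444 + 3.3324 + 7.0073 + 6.4084 + 1.1718 + 1.8211 = 46.435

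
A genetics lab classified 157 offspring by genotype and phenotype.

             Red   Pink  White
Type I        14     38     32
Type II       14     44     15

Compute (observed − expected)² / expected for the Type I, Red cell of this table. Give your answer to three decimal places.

Row total (Type I) = 84; column total (Red) = 28; N = 157.
Expected count E = 84 × 28 / 157 = 14.9809.
Contribution = (O − E)²/E = (14 − 14.9809)² / 14.9809 = 0.064.

0.064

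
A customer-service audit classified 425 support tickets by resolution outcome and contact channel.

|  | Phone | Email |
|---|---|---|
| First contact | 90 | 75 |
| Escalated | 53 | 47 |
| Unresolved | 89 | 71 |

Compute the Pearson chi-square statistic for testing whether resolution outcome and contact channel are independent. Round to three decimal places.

Row totals: 165, 100, 160. Column totals: 232, 193. Grand total N = 425.
Expected counts (row total × column total / N):
  First contact, Phone: 165×232/425 = 90.0706
  First contact, Email: 165×193/425 = 74.9294
  Escalated, Phone: 100×232/425 = 54.5882
  Escalated, Email: 100×193/425 = 45.4118
  Unresolved, Phone: 160×232/425 = 87.3412
  Unresolved, Email: 160×193/425 = 72.6588
Contributions (O − E)²/E:
  (90 − 90.0706)²/90.0706 = 0.0001
  (75 − 74.9294)²/74.9294 = 0.0001
  (53 − 54.5882)²/54.5882 = 0.0462
  (47 − 45.4118)²/45.4118 = 0.0555
  (89 − 87.3412)²/87.3412 = 0.0315
  (71 − 72.6588)²/72.6588 = 0.0379
χ² = 0.0001 + 0.0001 + 0.0462 + 0.0555 + 0.0315 + 0.0379 = 0.171

0.171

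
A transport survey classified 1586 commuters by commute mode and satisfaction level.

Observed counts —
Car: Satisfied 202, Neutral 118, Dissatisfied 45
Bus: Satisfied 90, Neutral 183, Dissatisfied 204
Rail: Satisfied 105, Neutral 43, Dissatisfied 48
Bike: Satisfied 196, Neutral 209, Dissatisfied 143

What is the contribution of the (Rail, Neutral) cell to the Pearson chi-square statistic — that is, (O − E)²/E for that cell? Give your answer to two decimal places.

9.40

Row total (Rail) = 196; column total (Neutral) = 553; N = 1586.
Expected count E = 196 × 553 / 1586 = 68.340.
Contribution = (O − E)²/E = (43 − 68.340)² / 68.340 = 9.40.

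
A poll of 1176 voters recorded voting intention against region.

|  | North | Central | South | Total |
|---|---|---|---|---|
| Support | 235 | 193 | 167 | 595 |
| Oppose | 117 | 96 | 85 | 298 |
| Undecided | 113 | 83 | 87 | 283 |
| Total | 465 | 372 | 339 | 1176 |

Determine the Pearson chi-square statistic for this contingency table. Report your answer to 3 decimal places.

Grand total N = 1176.
Expected counts (row total × column total / N):
  Support, North: 595×465/1176 = 235.2679
  Support, Central: 595×372/1176 = 188.2143
  Support, South: 595×339/1176 = 171.5179
  Oppose, North: 298×465/1176 = 117.8316
  Oppose, Central: 298×372/1176 = 94.2653
  Oppose, South: 298×339/1176 = 85.9031
  Undecided, North: 283×465/1176 = 111.9005
  Undecided, Central: 283×372/1176 = 89.5204
  Undecided, South: 283×339/1176 = 81.5791
Contributions (O − E)²/E:
  (235 − 235.2679)²/235.2679 = 0.0003
  (193 − 188.2143)²/188.2143 = 0.1217
  (167 − 171.5179)²/171.5179 = 0.1190
  (117 − 117.8316)²/117.8316 = 0.0059
  (96 − 94.2653)²/94.2653 = 0.0319
  (85 − 85.9031)²/85.9031 = 0.0095
  (113 − 111.9005)²/111.9005 = 0.0108
  (83 − 89.5204)²/89.5204 = 0.4749
  (87 − 81.5791)²/81.5791 = 0.3602
χ² = 0.0003 + 0.1217 + 0.1190 + 0.0059 + 0.0319 + 0.0095 + 0.0108 + 0.4749 + 0.3602 = 1.134

1.134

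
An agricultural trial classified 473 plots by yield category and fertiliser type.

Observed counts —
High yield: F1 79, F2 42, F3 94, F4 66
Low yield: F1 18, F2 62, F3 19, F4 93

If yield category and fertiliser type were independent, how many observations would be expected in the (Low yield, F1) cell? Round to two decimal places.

Row total (Low yield) = 192; column total (F1) = 97; grand total N = 473.
Expected count = (row total × column total) / N = 192 × 97 / 473 = 39.37.

39.37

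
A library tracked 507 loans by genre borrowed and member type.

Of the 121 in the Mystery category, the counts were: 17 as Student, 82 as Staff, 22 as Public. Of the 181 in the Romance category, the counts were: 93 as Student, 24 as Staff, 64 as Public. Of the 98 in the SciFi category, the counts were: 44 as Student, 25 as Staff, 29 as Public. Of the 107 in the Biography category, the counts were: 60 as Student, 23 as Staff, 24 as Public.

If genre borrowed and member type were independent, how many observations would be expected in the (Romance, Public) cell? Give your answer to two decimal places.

49.62

Row total (Romance) = 181; column total (Public) = 139; grand total N = 507.
Expected count = (row total × column total) / N = 181 × 139 / 507 = 49.62.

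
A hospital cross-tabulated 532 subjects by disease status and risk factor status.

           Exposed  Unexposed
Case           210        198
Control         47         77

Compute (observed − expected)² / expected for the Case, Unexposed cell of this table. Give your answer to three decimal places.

0.789

Row total (Case) = 408; column total (Unexposed) = 275; N = 532.
Expected count E = 408 × 275 / 532 = 210.9023.
Contribution = (O − E)²/E = (198 − 210.9023)² / 210.9023 = 0.789.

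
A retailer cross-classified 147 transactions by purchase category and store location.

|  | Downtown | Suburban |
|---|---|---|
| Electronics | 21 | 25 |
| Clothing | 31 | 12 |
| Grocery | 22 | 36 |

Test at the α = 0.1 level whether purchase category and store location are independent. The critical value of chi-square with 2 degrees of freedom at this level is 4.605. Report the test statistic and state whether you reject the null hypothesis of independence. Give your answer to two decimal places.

Row totals: 46, 43, 58. Column totals: 74, 73. Grand total N = 147.
Expected counts (row total × column total / N):
  Electronics, Downtown: 46×74/147 = 23.156
  Electronics, Suburban: 46×73/147 = 22.844
  Clothing, Downtown: 43×74/147 = 21.646
  Clothing, Suburban: 43×73/147 = 21.354
  Grocery, Downtown: 58×74/147 = 29.197
  Grocery, Suburban: 58×73/147 = 28.803
Contributions (O − E)²/E:
  (21 − 23.156)²/23.156 = 0.2007
  (25 − 22.844)²/22.844 = 0.2035
  (31 − 21.646)²/21.646 = 4.0422
  (12 − 21.354)²/21.354 = 4.0975
  (22 − 29.197)²/29.197 = 1.7740
  (36 − 28.803)²/28.803 = 1.7983
χ² = 0.2007 + 0.2035 + 4.0422 + 4.0975 + 1.7740 + 1.7983 = 12.12
df = (3−1)(2−1) = 2. Since 12.12 > 4.605, reject the null hypothesis of independence at α = 0.1.

12.12; reject H₀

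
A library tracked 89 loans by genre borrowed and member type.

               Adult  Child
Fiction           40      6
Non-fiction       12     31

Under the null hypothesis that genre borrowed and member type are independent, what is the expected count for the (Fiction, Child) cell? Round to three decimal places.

19.124

Row total (Fiction) = 46; column total (Child) = 37; grand total N = 89.
Expected count = (row total × column total) / N = 46 × 37 / 89 = 19.124.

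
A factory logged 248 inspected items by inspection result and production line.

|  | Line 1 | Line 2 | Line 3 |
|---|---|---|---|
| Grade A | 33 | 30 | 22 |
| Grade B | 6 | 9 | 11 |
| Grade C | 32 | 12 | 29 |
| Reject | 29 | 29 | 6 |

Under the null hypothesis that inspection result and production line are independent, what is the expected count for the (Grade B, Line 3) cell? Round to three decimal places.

Row total (Grade B) = 26; column total (Line 3) = 68; grand total N = 248.
Expected count = (row total × column total) / N = 26 × 68 / 248 = 7.129.

7.129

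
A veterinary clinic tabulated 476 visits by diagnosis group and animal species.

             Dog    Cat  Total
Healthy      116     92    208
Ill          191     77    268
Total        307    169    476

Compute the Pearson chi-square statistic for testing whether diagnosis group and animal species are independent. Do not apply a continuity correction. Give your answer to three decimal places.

12.286

Grand total N = 476.
Expected counts (row total × column total / N):
  Healthy, Dog: 208×307/476 = 134.1513
  Healthy, Cat: 208×169/476 = 73.8487
  Ill, Dog: 268×307/476 = 172.8487
  Ill, Cat: 268×169/476 = 95.1513
Contributions (O − E)²/E:
  (116 − 134.1513)²/134.1513 = 2.4560
  (92 − 73.8487)²/73.8487 = 4.4614
  (191 − 172.8487)²/172.8487 = 1.9061
  (77 − 95.1513)²/95.1513 = 3.4626
χ² = 2.4560 + 4.4614 + 1.9061 + 3.4626 = 12.286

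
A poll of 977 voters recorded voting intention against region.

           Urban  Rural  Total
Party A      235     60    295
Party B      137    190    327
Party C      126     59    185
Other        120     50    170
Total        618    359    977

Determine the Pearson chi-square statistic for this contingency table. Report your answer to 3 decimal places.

Grand total N = 977.
Expected counts (row total × column total / N):
  Party A, Urban: 295×618/977 = 186.60184
  Party A, Rural: 295×359/977 = 108.39816
  Party B, Urban: 327×618/977 = 206.84340
  Party B, Rural: 327×359/977 = 120.15660
  Party C, Urban: 185×618/977 = 117.02149
  Party C, Rural: 185×359/977 = 67.97851
  Other, Urban: 170×618/977 = 107.53327
  Other, Rural: 170×359/977 = 62.46673
Contributions (O − E)²/E:
  (235 − 186.60184)²/186.60184 = 12.5528
  (60 − 108.39816)²/108.39816 = 21.6091
  (137 − 206.84340)²/206.84340 = 23.5835
  (190 − 120.15660)²/120.15660 = 40.5979
  (126 − 117.02149)²/117.02149 = 0.6889
  (59 − 67.97851)²/67.97851 = 1.1859
  (120 − 107.53327)²/107.53327 = 1.4453
  (50 − 62.46673)²/62.46673 = 2.4880
χ² = 12.5528 + 21.6091 + 23.5835 + 40.5979 + 0.6889 + 1.1859 + 1.4453 + 2.4880 = 104.151

104.151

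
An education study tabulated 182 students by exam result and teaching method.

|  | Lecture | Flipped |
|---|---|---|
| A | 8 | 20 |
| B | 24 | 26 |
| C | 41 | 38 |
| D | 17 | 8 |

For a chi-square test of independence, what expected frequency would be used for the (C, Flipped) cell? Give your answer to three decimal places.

Row total (C) = 79; column total (Flipped) = 92; grand total N = 182.
Expected count = (row total × column total) / N = 79 × 92 / 182 = 39.934.

39.934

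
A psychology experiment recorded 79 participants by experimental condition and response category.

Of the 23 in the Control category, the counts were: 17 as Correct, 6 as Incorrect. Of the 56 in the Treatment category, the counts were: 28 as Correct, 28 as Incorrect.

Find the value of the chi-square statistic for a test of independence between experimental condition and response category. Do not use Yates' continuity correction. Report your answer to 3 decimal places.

Row totals: 23, 56. Column totals: 45, 34. Grand total N = 79.
Expected counts (row total × column total / N):
  Control, Correct: 23×45/79 = 13.1013
  Control, Incorrect: 23×34/79 = 9.8987
  Treatment, Correct: 56×45/79 = 31.8987
  Treatment, Incorrect: 56×34/79 = 24.1013
Contributions (O − E)²/E:
  (17 − 13.1013)²/13.1013 = 1.1602
  (6 − 9.8987)²/9.8987 = 1.5355
  (28 − 31.8987)²/31.8987 = 0.4765
  (28 − 24.1013)²/24.1013 = 0.6307
χ² = 1.1602 + 1.5355 + 0.4765 + 0.6307 = 3.803

3.803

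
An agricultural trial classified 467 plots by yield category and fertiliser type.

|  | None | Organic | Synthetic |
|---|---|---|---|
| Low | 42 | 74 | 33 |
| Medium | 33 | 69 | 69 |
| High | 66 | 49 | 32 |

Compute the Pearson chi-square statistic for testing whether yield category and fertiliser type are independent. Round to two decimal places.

Row totals: 149, 171, 147. Column totals: 141, 192, 134. Grand total N = 467.
Expected counts (row total × column total / N):
  Low, None: 149×141/467 = 44.987
  Low, Organic: 149×192/467 = 61.259
  Low, Synthetic: 149×134/467 = 42.754
  Medium, None: 171×141/467 = 51.630
  Medium, Organic: 171×192/467 = 70.304
  Medium, Synthetic: 171×134/467 = 49.066
  High, None: 147×141/467 = 44.383
  High, Organic: 147×192/467 = 60.437
  High, Synthetic: 147×134/467 = 42.180
Contributions (O − E)²/E:
  (42 − 44.987)²/44.987 = 0.1983
  (74 − 61.259)²/61.259 = 2.6499
  (33 − 42.754)²/42.754 = 2.2253
  (33 − 51.630)²/51.630 = 6.7224
  (69 − 70.304)²/70.304 = 0.0242
  (69 − 49.066)²/49.066 = 8.0986
  (66 − 44.383)²/44.383 = 10.5287
  (49 − 60.437)²/60.437 = 2.1643
  (32 − 42.180)²/42.180 = 2.4569
χ² = 0.1983 + 2.6499 + 2.2253 + 6.7224 + 0.0242 + 8.0986 + 10.5287 + 2.1643 + 2.4569 = 35.07

35.07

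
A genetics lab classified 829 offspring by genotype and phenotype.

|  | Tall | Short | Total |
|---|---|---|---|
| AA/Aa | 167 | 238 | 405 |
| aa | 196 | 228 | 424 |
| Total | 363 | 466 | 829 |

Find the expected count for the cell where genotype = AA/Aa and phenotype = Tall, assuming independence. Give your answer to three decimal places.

177.340

Row total (AA/Aa) = 405; column total (Tall) = 363; grand total N = 829.
Expected count = (row total × column total) / N = 405 × 363 / 829 = 177.340.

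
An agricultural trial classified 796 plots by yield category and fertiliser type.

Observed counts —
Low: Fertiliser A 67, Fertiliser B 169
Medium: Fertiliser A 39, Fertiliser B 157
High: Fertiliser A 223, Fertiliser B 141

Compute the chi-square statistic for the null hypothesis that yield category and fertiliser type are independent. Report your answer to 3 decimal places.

Row totals: 236, 196, 364. Column totals: 329, 467. Grand total N = 796.
Expected counts (row total × column total / N):
  Low, Fertiliser A: 236×329/796 = 97.54271
  Low, Fertiliser B: 236×467/796 = 138.45729
  Medium, Fertiliser A: 196×329/796 = 81.01005
  Medium, Fertiliser B: 196×467/796 = 114.98995
  High, Fertiliser A: 364×329/796 = 150.44724
  High, Fertiliser B: 364×467/796 = 213.55276
Contributions (O − E)²/E:
  (67 − 97.54271)²/97.54271 = 9.5636
  (169 − 138.45729)²/138.45729 = 6.7375
  (39 − 81.01005)²/81.01005 = 21.7855
  (157 − 114.98995)²/114.98995 = 15.3478
  (223 − 150.44724)²/150.44724 = 34.9884
  (141 − 213.55276)²/213.55276 = 24.6492
χ² = 9.5636 + 6.7375 + 21.7855 + 15.3478 + 34.9884 + 24.6492 = 113.072

113.072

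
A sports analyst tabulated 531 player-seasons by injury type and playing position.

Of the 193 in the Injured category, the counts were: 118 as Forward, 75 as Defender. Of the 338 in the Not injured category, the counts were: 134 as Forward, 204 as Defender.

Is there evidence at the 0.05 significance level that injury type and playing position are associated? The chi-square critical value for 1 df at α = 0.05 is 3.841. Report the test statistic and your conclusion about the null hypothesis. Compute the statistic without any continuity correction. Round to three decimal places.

Row totals: 193, 338. Column totals: 252, 279. Grand total N = 531.
Expected counts (row total × column total / N):
  Injured, Forward: 193×252/531 = 91.5932
  Injured, Defender: 193×279/531 = 101.4068
  Not injured, Forward: 338×252/531 = 160.4068
  Not injured, Defender: 338×279/531 = 177.5932
Contributions (O − E)²/E:
  (118 − 91.5932)²/91.5932 = 7.6132
  (75 − 101.4068)²/101.4068 = 6.8765
  (134 − 160.4068)²/160.4068 = 4.3472
  (204 − 177.5932)²/177.5932 = 3.9265
χ² = 7.6132 + 6.8765 + 4.3472 + 3.9265 = 22.763
df = (2−1)(2−1) = 1. Since 22.763 > 3.841, reject the null hypothesis of independence at α = 0.05.

22.763; reject H₀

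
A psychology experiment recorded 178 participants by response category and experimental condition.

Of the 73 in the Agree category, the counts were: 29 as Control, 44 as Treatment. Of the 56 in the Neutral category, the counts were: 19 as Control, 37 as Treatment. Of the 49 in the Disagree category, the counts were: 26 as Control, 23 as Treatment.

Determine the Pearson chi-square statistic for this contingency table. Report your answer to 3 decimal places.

4.112

Row totals: 73, 56, 49. Column totals: 74, 104. Grand total N = 178.
Expected counts (row total × column total / N):
  Agree, Control: 73×74/178 = 30.3483
  Agree, Treatment: 73×104/178 = 42.6517
  Neutral, Control: 56×74/178 = 23.2809
  Neutral, Treatment: 56×104/178 = 32.7191
  Disagree, Control: 49×74/178 = 20.3708
  Disagree, Treatment: 49×104/178 = 28.6292
Contributions (O − E)²/E:
  (29 − 30.3483)²/30.3483 = 0.0599
  (44 − 42.6517)²/42.6517 = 0.0426
  (19 − 23.2809)²/23.2809 = 0.7872
  (37 − 32.7191)²/32.7191 = 0.5601
  (26 − 20.3708)²/20.3708 = 1.5556
  (23 − 28.6292)²/28.6292 = 1.1068
χ² = 0.0599 + 0.0426 + 0.7872 + 0.5601 + 1.5556 + 1.1068 = 4.112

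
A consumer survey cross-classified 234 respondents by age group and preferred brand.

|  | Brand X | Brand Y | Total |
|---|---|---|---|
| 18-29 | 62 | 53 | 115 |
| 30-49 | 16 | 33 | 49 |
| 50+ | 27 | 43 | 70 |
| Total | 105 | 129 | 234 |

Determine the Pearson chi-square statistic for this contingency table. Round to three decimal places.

Grand total N = 234.
Expected counts (row total × column total / N):
  18-29, Brand X: 115×105/234 = 51.6026
  18-29, Brand Y: 115×129/234 = 63.3974
  30-49, Brand X: 49×105/234 = 21.9872
  30-49, Brand Y: 49×129/234 = 27.0128
  50+, Brand X: 70×105/234 = 31.4103
  50+, Brand Y: 70×129/234 = 38.5897
Contributions (O − E)²/E:
  (62 − 51.6026)²/51.6026 = 2.0950
  (53 − 63.3974)²/63.3974 = 1.7052
  (16 − 21.9872)²/21.9872 = 1.6303
  (33 − 27.0128)²/27.0128 = 1.3270
  (27 − 31.4103)²/31.4103 = 0.6192
  (43 − 38.5897)²/38.5897 = 0.5040
χ² = 2.0950 + 1.7052 + 1.6303 + 1.3270 + 0.6192 + 0.5040 = 7.881

7.881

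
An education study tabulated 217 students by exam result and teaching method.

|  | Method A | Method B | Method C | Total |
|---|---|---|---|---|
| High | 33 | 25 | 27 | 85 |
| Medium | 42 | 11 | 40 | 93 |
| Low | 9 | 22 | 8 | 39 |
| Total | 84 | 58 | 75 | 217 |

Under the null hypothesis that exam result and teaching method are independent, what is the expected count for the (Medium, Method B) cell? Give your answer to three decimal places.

24.857

Row total (Medium) = 93; column total (Method B) = 58; grand total N = 217.
Expected count = (row total × column total) / N = 93 × 58 / 217 = 24.857.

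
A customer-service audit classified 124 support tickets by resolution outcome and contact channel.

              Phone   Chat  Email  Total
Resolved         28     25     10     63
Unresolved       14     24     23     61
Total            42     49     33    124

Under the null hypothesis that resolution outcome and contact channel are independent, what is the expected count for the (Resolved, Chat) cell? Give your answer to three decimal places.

Row total (Resolved) = 63; column total (Chat) = 49; grand total N = 124.
Expected count = (row total × column total) / N = 63 × 49 / 124 = 24.895.

24.895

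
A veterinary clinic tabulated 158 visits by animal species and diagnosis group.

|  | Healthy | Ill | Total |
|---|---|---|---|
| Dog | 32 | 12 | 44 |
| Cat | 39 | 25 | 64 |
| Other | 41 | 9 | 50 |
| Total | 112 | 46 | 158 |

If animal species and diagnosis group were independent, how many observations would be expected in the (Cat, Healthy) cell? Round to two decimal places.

Row total (Cat) = 64; column total (Healthy) = 112; grand total N = 158.
Expected count = (row total × column total) / N = 64 × 112 / 158 = 45.37.

45.37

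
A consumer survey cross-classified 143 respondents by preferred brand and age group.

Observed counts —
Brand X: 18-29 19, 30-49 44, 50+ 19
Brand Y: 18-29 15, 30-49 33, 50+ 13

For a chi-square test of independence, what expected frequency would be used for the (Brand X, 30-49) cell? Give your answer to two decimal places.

Row total (Brand X) = 82; column total (30-49) = 77; grand total N = 143.
Expected count = (row total × column total) / N = 82 × 77 / 143 = 44.15.

44.15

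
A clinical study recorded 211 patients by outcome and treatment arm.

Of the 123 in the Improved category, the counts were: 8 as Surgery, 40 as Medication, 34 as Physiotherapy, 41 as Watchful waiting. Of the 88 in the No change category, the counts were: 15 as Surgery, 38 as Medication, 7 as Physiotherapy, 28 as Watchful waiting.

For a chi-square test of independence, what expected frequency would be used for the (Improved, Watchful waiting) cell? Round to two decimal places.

40.22

Row total (Improved) = 123; column total (Watchful waiting) = 69; grand total N = 211.
Expected count = (row total × column total) / N = 123 × 69 / 211 = 40.22.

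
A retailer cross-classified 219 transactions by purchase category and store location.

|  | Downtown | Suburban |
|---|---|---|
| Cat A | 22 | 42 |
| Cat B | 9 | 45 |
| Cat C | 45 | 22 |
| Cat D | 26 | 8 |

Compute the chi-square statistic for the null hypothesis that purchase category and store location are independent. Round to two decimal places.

Row totals: 64, 54, 67, 34. Column totals: 102, 117. Grand total N = 219.
Expected counts (row total × column total / N):
  Cat A, Downtown: 64×102/219 = 29.808
  Cat A, Suburban: 64×117/219 = 34.192
  Cat B, Downtown: 54×102/219 = 25.151
  Cat B, Suburban: 54×117/219 = 28.849
  Cat C, Downtown: 67×102/219 = 31.205
  Cat C, Suburban: 67×117/219 = 35.795
  Cat D, Downtown: 34×102/219 = 15.836
  Cat D, Suburban: 34×117/219 = 18.164
Contributions (O − E)²/E:
  (22 − 29.808)²/29.808 = 2.0453
  (42 − 34.192)²/34.192 = 1.7830
  (9 − 25.151)²/25.151 = 10.3715
  (45 − 28.849)²/28.849 = 9.0421
  (45 − 31.205)²/31.205 = 6.0984
  (22 − 35.795)²/35.795 = 5.3164
  (26 − 15.836)²/15.836 = 6.5235
  (8 − 18.164)²/18.164 = 5.6875
χ² = 2.0453 + 1.7830 + 10.3715 + 9.0421 + 6.0984 + 5.3164 + 6.5235 + 5.6875 = 46.87

46.87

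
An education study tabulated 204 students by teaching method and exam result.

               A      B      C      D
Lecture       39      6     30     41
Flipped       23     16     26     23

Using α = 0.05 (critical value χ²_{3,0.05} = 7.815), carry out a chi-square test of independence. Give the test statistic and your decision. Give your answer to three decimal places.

Row totals: 116, 88. Column totals: 62, 22, 56, 64. Grand total N = 204.
Expected counts (row total × column total / N):
  Lecture, A: 116×62/204 = 35.2549
  Lecture, B: 116×22/204 = 12.5098
  Lecture, C: 116×56/204 = 31.8431
  Lecture, D: 116×64/204 = 36.3922
  Flipped, A: 88×62/204 = 26.7451
  Flipped, B: 88×22/204 = 9.4902
  Flipped, C: 88×56/204 = 24.1569
  Flipped, D: 88×64/204 = 27.6078
Contributions (O − E)²/E:
  (39 − 35.2549)²/35.2549 = 0.3978
  (6 − 12.5098)²/12.5098 = 3.3875
  (30 − 31.8431)²/31.8431 = 0.1067
  (41 − 36.3922)²/36.3922 = 0.5834
  (23 − 26.7451)²/26.7451 = 0.5244
  (16 − 9.4902)²/9.4902 = 4.4654
  (26 − 24.1569)²/24.1569 = 0.1406
  (23 − 27.6078)²/27.6078 = 0.7691
χ² = 0.3978 + 3.3875 + 0.1067 + 0.5834 + 0.5244 + 4.4654 + 0.1406 + 0.7691 = 10.375
df = (2−1)(4−1) = 3. Since 10.375 > 7.815, reject the null hypothesis of independence at α = 0.05.

10.375; reject H₀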